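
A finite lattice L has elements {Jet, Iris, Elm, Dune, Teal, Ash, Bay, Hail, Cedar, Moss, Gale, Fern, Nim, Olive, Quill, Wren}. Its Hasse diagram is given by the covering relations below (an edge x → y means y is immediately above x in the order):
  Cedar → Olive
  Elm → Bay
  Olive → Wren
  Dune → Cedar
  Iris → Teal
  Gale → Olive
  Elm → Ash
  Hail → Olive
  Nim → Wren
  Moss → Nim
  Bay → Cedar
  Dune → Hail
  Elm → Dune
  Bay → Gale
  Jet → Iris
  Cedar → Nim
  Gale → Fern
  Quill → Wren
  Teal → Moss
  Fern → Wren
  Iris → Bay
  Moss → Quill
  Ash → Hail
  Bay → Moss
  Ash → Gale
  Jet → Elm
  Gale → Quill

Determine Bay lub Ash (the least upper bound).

Common upper bounds of {Bay, Ash}: Fern, Gale, Olive, Quill, Wren.
The least among these is Gale.

Gale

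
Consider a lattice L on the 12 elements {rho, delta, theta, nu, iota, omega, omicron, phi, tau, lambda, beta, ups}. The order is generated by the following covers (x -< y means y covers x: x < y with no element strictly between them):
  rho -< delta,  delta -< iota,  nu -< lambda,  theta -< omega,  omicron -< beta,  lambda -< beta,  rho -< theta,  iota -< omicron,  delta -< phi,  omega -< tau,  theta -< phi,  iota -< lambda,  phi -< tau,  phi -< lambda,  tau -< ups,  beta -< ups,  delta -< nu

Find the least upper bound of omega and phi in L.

Common upper bounds of {omega, phi}: tau, ups.
The least among these is tau.

tau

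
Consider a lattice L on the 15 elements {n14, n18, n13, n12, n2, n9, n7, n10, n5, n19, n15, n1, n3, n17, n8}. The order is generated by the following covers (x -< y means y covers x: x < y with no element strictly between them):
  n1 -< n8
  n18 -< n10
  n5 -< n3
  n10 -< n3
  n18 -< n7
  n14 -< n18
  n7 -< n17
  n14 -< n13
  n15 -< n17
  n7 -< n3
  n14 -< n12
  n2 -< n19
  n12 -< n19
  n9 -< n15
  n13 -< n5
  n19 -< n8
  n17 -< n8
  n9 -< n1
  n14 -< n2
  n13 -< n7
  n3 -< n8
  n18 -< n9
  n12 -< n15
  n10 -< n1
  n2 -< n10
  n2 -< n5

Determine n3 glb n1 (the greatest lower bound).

Common lower bounds of {n3, n1}: n10, n14, n18, n2.
The greatest among these is n10.

n10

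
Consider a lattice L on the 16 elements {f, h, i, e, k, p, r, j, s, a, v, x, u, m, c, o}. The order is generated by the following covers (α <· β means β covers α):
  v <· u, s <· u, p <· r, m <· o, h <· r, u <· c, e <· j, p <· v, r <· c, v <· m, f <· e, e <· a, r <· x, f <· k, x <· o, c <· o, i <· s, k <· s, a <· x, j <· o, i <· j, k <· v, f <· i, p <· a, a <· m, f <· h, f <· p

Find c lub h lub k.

c

Common upper bounds of {c, h, k}: c, o.
The least among these is c.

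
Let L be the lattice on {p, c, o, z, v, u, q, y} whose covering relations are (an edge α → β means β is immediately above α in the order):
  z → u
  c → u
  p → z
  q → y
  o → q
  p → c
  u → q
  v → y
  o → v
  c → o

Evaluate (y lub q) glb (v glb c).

c

y ∨ q = y
v ∧ c = c
y ∧ c = c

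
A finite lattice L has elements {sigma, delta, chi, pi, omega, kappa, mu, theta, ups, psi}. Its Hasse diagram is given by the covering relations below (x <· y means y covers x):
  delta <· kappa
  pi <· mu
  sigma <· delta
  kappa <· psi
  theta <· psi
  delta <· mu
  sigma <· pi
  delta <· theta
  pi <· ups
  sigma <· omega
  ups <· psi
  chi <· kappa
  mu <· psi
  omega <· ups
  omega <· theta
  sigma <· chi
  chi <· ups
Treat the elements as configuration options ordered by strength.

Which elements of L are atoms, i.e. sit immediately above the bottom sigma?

The atoms are exactly the elements that cover sigma: chi, delta, omega, pi.

chi, delta, omega, pi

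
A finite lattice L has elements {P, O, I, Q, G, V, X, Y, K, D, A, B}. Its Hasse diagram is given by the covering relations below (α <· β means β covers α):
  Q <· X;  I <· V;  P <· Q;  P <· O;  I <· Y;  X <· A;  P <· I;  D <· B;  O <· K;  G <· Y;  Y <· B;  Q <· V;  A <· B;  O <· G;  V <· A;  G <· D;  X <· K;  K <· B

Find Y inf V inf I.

I

Common lower bounds of {Y, V, I}: I, P.
The greatest among these is I.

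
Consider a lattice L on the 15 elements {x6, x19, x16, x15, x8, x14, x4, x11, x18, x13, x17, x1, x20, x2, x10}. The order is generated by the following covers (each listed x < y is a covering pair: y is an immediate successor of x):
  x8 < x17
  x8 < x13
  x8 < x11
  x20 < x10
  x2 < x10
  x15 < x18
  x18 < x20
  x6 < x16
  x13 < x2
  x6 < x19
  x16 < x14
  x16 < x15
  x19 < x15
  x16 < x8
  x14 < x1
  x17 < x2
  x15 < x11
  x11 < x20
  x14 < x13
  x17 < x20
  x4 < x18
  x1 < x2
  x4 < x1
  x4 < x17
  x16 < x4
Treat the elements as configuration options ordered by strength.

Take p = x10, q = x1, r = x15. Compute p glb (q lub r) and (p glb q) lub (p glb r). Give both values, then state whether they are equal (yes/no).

x10; x10; yes

q lub r = x10, so p glb (q lub r) = x10 glb x10 = x10.
p glb q = x1 and p glb r = x15, so (p glb q) lub (p glb r) = x1 lub x15 = x10.
Equal: yes.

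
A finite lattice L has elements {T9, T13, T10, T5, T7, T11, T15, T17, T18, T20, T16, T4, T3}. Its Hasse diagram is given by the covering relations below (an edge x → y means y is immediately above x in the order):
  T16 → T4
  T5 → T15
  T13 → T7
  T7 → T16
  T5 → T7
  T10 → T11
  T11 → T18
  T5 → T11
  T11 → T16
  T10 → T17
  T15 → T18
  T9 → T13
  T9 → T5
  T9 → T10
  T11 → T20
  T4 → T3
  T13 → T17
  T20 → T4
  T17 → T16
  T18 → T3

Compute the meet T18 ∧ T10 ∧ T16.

Common lower bounds of {T18, T10, T16}: T10, T9.
The greatest among these is T10.

T10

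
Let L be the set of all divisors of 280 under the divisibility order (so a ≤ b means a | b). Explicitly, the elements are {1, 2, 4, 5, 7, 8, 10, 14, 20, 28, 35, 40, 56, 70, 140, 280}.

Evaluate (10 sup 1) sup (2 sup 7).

10 ∨ 1 = 10
2 ∨ 7 = 14
10 ∨ 14 = 70

70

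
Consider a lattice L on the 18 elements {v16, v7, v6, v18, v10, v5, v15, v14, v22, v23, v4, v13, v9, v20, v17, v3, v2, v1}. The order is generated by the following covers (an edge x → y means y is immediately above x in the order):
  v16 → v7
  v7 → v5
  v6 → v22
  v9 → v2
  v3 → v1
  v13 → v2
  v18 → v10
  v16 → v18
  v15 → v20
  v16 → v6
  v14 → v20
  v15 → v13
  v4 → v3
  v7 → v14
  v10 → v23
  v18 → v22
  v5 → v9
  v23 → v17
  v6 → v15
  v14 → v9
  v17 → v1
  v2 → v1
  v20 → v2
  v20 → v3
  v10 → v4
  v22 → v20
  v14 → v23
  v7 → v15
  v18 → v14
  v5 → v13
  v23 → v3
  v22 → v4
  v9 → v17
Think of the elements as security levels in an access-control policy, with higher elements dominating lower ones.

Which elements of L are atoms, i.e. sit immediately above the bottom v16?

v18, v6, v7

The atoms are exactly the elements that cover v16: v18, v6, v7.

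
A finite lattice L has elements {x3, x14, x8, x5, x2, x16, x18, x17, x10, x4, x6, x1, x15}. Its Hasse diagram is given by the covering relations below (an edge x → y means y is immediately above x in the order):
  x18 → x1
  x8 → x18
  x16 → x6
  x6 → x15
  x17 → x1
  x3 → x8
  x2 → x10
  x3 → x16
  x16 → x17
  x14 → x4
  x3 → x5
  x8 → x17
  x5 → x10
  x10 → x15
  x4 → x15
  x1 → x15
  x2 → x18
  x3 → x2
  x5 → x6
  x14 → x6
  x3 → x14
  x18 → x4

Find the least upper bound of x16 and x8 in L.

Common upper bounds of {x16, x8}: x1, x15, x17.
The least among these is x17.

x17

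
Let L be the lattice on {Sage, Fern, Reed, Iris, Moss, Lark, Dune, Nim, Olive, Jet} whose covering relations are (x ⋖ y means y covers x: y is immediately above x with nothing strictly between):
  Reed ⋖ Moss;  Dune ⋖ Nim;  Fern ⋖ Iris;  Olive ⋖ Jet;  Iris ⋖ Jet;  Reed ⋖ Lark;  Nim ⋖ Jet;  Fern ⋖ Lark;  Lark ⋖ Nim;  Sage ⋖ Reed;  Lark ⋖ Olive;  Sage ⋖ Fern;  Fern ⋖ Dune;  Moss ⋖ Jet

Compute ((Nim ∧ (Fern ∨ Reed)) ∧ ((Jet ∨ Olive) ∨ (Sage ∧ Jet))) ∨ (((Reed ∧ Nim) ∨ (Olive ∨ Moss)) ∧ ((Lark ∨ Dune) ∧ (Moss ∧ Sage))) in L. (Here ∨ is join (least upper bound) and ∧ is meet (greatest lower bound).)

Fern ∨ Reed = Lark
Nim ∧ Lark = Lark
Jet ∨ Olive = Jet
Sage ∧ Jet = Sage
Jet ∨ Sage = Jet
Lark ∧ Jet = Lark
Reed ∧ Nim = Reed
Olive ∨ Moss = Jet
Reed ∨ Jet = Jet
Lark ∨ Dune = Nim
Moss ∧ Sage = Sage
Nim ∧ Sage = Sage
Jet ∧ Sage = Sage
Lark ∨ Sage = Lark

Lark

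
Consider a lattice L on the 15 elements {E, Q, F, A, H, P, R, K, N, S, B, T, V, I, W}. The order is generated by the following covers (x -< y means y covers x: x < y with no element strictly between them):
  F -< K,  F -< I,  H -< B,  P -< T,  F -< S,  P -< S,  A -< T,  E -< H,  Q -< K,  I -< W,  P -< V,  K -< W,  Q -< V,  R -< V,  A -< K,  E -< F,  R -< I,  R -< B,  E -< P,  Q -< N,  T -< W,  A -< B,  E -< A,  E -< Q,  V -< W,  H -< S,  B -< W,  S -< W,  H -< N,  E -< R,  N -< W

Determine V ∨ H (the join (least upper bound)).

Common upper bounds of {V, H}: W.
The least among these is W.

W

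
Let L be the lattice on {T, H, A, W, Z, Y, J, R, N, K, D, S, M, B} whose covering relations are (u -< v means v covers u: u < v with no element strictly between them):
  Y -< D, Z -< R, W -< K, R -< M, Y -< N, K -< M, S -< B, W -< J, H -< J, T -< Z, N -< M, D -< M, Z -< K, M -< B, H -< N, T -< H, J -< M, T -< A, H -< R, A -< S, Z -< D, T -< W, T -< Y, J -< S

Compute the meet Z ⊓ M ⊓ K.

Common lower bounds of {Z, M, K}: T, Z.
The greatest among these is Z.

Z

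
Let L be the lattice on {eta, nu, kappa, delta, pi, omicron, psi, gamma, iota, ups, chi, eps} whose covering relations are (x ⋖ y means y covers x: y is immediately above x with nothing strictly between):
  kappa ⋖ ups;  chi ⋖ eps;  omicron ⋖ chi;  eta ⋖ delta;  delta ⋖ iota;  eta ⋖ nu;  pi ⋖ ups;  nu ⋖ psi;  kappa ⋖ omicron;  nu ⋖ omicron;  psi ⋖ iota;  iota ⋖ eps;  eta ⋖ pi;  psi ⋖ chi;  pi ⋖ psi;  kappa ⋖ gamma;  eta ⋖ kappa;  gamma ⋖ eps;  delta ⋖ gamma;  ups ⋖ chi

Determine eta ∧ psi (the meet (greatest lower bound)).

eta

Common lower bounds of {eta, psi}: eta.
The greatest among these is eta.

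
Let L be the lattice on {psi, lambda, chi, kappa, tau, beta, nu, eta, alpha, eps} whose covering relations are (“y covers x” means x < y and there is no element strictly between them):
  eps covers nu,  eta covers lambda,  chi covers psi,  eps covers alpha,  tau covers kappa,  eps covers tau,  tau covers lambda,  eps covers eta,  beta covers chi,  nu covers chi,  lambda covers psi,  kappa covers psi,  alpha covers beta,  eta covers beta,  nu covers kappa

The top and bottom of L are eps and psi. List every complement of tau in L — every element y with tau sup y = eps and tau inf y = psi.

alpha, beta, chi

Need y with tau ∨ y = eps and tau ∧ y = psi.
Checking each element gives: alpha, beta, chi.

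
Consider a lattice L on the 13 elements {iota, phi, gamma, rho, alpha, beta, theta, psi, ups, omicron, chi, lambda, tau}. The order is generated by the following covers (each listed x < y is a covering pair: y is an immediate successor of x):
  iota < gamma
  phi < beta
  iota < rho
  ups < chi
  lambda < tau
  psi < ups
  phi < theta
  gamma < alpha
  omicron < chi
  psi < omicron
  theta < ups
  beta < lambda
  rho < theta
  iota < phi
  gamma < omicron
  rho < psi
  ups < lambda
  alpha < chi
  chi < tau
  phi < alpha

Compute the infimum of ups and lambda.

Common lower bounds of {ups, lambda}: iota, phi, psi, rho, theta, ups.
The greatest among these is ups.

ups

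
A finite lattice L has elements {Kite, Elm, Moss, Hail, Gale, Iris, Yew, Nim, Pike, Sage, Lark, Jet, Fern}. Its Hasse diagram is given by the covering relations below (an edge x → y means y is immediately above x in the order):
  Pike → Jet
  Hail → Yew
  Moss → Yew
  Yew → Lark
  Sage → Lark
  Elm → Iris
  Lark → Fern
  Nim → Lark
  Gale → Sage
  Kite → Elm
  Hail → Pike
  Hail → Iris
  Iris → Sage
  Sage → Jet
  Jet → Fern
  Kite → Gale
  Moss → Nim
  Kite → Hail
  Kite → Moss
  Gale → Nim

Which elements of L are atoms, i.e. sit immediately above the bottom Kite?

The atoms are exactly the elements that cover Kite: Elm, Gale, Hail, Moss.

Elm, Gale, Hail, Moss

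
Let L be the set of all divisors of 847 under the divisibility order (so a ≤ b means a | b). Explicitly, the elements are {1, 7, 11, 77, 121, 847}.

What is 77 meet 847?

Common lower bounds of {77, 847}: 1, 11, 7, 77.
The greatest among these is 77.

77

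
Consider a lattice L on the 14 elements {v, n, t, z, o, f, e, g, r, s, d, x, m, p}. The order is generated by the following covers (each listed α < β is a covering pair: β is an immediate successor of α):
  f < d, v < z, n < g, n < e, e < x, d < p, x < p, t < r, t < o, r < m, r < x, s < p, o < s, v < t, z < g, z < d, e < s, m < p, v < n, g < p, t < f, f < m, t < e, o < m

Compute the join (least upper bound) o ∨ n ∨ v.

Common upper bounds of {o, n, v}: p, s.
The least among these is s.

s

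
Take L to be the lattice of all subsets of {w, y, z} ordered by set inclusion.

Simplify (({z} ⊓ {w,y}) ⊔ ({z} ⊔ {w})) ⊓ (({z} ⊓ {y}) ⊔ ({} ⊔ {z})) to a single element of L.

{z} ∧ {w,y} = {}
{z} ∨ {w} = {w,z}
{} ∨ {w,z} = {w,z}
{z} ∧ {y} = {}
{} ∨ {z} = {z}
{} ∨ {z} = {z}
{w,z} ∧ {z} = {z}

{z}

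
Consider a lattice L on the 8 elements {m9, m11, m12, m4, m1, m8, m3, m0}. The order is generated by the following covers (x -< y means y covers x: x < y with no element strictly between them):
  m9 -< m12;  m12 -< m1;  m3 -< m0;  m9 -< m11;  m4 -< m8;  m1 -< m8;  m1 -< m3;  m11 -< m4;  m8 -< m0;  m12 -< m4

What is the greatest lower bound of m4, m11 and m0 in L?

m11

Common lower bounds of {m4, m11, m0}: m11, m9.
The greatest among these is m11.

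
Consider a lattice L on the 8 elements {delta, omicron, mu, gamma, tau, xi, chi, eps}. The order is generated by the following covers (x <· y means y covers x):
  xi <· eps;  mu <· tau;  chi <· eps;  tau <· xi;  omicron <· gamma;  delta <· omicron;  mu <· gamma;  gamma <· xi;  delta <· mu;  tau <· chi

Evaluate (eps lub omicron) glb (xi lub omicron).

xi

eps ∨ omicron = eps
xi ∨ omicron = xi
eps ∧ xi = xi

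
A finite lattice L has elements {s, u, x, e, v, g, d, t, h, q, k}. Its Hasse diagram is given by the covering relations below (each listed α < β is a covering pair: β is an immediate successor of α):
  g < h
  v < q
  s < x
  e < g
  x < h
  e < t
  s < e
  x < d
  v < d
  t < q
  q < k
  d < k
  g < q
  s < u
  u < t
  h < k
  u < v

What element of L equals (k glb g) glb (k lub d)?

k ∧ g = g
k ∨ d = k
g ∧ k = g

g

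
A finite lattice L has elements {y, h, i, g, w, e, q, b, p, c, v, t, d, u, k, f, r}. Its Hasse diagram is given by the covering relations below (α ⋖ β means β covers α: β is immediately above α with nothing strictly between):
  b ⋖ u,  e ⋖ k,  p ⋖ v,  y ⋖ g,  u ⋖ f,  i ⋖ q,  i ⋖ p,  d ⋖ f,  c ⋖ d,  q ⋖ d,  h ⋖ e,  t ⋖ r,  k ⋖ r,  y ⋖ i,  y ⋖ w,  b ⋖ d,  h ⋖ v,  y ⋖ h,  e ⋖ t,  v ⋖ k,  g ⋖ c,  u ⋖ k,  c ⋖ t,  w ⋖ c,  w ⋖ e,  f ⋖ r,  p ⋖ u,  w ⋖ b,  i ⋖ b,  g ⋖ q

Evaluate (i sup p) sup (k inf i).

p

i ∨ p = p
k ∧ i = i
p ∨ i = p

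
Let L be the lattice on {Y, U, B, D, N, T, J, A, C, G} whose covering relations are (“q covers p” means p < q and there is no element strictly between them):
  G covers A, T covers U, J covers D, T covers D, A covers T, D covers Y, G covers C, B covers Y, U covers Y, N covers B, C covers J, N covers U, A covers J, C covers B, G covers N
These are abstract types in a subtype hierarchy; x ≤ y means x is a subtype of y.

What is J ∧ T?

Common lower bounds of {J, T}: D, Y.
The greatest among these is D.

D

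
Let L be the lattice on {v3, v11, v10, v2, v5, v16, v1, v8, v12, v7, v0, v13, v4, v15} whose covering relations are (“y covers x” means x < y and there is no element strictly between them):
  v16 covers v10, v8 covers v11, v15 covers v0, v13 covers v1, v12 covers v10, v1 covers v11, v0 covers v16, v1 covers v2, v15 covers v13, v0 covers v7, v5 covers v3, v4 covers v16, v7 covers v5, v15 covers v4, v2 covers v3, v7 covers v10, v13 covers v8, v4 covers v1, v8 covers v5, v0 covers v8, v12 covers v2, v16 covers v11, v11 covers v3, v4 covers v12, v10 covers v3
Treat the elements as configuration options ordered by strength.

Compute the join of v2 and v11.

v1

Common upper bounds of {v2, v11}: v1, v13, v15, v4.
The least among these is v1.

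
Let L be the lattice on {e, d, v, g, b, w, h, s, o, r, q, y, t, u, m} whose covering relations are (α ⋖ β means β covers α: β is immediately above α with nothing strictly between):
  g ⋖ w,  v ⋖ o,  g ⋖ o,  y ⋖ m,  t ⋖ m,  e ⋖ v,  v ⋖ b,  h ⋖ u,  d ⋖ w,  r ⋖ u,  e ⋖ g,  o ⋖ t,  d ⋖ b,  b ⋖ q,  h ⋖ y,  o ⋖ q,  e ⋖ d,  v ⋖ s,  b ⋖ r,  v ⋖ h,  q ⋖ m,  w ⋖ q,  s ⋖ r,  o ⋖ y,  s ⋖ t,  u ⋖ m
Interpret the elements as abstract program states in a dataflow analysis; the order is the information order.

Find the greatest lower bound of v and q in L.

Common lower bounds of {v, q}: e, v.
The greatest among these is v.

v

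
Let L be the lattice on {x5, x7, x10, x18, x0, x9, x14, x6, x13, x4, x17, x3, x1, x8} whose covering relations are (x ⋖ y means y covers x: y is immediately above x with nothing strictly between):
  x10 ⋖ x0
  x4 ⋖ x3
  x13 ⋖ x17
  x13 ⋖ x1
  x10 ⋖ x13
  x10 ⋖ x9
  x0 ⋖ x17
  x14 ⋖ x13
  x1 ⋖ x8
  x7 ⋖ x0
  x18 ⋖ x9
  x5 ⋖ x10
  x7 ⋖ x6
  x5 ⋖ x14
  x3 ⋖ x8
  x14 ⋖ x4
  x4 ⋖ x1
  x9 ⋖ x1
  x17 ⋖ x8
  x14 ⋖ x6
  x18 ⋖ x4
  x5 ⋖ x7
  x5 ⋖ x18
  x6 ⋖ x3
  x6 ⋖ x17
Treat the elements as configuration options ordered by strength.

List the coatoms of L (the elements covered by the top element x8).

x1, x17, x3

The coatoms are exactly the elements covered by x8: x1, x17, x3.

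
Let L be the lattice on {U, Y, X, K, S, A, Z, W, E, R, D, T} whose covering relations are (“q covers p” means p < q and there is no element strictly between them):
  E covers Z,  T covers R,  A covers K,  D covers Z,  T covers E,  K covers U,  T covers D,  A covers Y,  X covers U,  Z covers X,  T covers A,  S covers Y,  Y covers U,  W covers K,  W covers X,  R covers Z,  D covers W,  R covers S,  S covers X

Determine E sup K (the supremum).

Common upper bounds of {E, K}: T.
The least among these is T.

T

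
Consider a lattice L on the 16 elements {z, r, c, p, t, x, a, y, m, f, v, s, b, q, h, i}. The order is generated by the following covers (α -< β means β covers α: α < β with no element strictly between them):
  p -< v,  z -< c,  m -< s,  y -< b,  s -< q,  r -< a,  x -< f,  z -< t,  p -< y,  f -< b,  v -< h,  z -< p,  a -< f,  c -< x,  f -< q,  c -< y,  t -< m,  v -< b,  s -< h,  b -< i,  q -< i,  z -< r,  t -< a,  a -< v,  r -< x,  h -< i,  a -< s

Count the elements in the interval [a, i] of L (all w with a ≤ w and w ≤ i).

8

The interval [a, i] = {a, b, f, h, i, q, s, v}, which has 8 elements.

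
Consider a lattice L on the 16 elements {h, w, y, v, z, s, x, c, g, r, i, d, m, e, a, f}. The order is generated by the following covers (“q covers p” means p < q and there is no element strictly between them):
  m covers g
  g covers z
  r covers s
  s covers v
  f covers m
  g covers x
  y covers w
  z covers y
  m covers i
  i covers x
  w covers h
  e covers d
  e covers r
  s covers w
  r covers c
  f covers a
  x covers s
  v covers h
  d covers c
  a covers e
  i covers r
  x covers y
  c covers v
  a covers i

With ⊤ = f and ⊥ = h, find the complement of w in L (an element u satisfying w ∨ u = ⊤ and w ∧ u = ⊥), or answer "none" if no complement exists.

For every candidate u, either w ∨ u ≠ f or w ∧ u ≠ h; no complement exists.

none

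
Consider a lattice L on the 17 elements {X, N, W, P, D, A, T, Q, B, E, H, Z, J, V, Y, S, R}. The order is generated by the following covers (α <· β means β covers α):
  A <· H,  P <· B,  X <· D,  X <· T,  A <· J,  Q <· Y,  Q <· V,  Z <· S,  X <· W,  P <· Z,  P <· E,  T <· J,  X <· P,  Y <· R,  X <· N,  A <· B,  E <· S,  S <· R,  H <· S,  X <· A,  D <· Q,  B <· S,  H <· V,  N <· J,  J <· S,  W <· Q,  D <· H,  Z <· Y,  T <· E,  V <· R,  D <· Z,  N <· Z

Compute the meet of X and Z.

Common lower bounds of {X, Z}: X.
The greatest among these is X.

X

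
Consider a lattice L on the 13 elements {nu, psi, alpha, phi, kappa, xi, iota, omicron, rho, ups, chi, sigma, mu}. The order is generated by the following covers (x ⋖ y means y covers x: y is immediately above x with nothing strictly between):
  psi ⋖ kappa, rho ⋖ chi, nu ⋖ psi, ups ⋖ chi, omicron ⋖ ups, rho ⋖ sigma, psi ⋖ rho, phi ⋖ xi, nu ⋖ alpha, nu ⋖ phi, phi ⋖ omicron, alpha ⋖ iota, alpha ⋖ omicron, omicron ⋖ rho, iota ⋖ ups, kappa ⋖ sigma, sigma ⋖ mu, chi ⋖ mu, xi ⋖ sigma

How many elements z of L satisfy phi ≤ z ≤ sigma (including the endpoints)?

5

The interval [phi, sigma] = {omicron, phi, rho, sigma, xi}, which has 5 elements.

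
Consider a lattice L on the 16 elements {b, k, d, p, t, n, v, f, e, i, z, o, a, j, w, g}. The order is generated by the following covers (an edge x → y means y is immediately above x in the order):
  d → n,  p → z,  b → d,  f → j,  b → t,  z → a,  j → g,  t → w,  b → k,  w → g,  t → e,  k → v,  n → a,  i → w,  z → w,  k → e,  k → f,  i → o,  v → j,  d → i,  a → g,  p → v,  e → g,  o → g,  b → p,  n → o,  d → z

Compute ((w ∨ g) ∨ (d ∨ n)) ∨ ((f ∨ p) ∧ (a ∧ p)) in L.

w ∨ g = g
d ∨ n = n
g ∨ n = g
f ∨ p = j
a ∧ p = p
j ∧ p = p
g ∨ p = g

g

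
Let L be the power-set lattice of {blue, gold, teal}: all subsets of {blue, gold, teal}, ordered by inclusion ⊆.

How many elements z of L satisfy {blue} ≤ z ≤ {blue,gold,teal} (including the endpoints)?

The interval [{blue}, {blue,gold,teal}] = {{blue,gold,teal}, {blue,gold}, {blue,teal}, {blue}}, which has 4 elements.

4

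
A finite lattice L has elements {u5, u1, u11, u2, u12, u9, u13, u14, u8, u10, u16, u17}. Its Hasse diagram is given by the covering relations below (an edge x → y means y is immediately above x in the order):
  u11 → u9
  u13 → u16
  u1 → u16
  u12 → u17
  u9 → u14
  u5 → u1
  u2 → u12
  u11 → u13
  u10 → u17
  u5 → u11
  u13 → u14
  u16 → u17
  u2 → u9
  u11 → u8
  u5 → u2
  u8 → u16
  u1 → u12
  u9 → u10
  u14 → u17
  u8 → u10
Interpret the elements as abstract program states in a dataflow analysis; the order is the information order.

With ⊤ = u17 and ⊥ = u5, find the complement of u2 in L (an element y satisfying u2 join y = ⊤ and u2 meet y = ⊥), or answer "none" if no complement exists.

u16

Need y with u2 ∨ y = u17 and u2 ∧ y = u5.
Checking each element gives: u16.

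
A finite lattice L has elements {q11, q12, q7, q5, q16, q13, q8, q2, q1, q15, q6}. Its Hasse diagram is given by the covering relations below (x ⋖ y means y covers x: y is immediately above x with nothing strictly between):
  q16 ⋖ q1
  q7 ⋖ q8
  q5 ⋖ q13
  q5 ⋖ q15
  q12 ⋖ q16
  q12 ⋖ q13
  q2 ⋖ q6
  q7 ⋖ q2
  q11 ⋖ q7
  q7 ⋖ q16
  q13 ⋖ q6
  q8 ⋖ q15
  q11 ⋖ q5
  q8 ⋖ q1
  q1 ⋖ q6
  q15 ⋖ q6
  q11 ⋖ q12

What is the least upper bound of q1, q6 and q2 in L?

Common upper bounds of {q1, q6, q2}: q6.
The least among these is q6.

q6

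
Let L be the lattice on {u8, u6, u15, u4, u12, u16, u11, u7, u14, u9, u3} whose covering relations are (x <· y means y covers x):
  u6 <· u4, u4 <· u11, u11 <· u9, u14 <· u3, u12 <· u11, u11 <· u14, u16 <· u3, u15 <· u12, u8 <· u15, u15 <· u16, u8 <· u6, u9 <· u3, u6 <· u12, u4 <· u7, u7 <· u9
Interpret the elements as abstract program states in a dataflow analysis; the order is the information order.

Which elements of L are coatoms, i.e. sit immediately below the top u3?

The coatoms are exactly the elements covered by u3: u14, u16, u9.

u14, u16, u9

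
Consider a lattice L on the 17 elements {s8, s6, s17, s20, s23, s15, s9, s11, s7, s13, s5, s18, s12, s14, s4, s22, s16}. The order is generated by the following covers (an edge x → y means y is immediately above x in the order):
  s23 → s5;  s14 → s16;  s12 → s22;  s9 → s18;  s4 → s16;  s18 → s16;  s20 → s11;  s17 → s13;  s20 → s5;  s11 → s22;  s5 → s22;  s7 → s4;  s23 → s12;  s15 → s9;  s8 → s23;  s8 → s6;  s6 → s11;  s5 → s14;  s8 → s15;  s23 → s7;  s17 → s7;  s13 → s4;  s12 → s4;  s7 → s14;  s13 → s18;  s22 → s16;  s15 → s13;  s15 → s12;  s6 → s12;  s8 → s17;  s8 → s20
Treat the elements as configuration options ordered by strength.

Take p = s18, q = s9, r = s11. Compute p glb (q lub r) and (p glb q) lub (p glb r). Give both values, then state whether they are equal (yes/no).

q lub r = s16, so p glb (q lub r) = s18 glb s16 = s18.
p glb q = s9 and p glb r = s8, so (p glb q) lub (p glb r) = s9 lub s8 = s9.
Equal: no.

s18; s9; no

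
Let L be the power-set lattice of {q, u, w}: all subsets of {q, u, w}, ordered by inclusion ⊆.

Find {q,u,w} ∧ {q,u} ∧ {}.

Under ⊆, meet is intersection: {q,u,w} ∩ {q,u} ∩ {} = {}.

{}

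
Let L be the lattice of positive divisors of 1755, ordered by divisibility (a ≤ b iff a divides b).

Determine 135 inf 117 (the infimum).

9

In the divisibility order, the meet is the greatest common divisor: gcd(135, 117) = 9.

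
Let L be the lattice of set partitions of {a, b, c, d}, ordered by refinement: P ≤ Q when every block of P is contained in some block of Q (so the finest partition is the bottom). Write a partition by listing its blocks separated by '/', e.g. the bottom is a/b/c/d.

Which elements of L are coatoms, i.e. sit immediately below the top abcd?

a/bcd, ab/cd, abc/d, abd/c, ac/bd, acd/b, ad/bc

The coatoms are exactly the elements covered by abcd: a/bcd, ab/cd, abc/d, abd/c, ac/bd, acd/b, ad/bc.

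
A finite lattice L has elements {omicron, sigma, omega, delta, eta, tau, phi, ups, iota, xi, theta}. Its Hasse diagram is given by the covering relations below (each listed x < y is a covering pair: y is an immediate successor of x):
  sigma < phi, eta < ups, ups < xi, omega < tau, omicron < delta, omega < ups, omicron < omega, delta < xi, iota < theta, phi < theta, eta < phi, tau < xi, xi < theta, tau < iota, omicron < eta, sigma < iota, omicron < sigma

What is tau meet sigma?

Common lower bounds of {tau, sigma}: omicron.
The greatest among these is omicron.

omicron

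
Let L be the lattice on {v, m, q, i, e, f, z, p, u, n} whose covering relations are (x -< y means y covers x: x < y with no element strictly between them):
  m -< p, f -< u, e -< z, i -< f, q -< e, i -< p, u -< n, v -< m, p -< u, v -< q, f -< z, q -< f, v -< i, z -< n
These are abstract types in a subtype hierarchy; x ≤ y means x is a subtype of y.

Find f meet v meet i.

Common lower bounds of {f, v, i}: v.
The greatest among these is v.

v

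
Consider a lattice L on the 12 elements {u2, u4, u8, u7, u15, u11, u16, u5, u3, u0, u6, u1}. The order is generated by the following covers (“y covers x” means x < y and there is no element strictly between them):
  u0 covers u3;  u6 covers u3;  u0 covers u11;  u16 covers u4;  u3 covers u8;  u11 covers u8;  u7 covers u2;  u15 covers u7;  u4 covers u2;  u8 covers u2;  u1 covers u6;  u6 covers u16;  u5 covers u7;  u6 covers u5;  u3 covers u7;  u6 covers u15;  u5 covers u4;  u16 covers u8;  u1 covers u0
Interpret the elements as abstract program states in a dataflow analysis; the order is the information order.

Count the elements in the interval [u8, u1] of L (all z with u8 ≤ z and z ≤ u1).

The interval [u8, u1] = {u0, u1, u11, u16, u3, u6, u8}, which has 7 elements.

7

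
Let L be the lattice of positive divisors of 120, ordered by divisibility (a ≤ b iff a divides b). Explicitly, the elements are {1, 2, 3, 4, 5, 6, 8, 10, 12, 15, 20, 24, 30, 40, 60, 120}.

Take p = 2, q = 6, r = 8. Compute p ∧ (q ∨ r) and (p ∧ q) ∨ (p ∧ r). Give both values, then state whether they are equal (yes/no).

q ∨ r = 24, so p ∧ (q ∨ r) = 2 ∧ 24 = 2.
p ∧ q = 2 and p ∧ r = 2, so (p ∧ q) ∨ (p ∧ r) = 2 ∨ 2 = 2.
Equal: yes.

2; 2; yes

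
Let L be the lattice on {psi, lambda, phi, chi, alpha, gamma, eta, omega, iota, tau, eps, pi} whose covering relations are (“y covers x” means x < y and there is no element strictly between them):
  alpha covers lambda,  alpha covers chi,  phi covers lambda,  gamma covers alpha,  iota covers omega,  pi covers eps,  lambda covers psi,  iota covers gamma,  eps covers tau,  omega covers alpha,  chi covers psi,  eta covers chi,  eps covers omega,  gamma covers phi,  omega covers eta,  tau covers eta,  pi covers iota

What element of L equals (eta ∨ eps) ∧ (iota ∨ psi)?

omega

eta ∨ eps = eps
iota ∨ psi = iota
eps ∧ iota = omega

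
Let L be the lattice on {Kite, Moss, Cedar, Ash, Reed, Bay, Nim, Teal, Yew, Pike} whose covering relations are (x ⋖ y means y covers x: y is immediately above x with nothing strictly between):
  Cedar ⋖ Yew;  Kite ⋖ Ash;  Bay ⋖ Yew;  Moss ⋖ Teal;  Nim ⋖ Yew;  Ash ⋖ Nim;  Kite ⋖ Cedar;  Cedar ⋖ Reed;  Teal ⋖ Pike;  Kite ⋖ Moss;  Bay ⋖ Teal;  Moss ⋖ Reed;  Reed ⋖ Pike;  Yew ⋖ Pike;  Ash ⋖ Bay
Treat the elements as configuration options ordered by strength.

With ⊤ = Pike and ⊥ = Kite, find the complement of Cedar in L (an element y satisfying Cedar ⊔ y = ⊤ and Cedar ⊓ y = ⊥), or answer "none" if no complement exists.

Need y with Cedar ∨ y = Pike and Cedar ∧ y = Kite.
Checking each element gives: Teal.

Teal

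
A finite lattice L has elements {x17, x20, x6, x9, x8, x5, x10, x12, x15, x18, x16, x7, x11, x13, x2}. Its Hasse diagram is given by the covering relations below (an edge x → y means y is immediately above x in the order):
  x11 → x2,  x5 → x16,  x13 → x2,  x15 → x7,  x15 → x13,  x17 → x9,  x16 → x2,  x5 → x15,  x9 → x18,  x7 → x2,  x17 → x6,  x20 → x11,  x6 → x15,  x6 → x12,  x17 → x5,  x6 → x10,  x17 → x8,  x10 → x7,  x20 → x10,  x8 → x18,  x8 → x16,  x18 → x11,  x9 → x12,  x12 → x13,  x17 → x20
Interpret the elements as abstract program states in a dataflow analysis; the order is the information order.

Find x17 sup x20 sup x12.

Common upper bounds of {x17, x20, x12}: x2.
The least among these is x2.

x2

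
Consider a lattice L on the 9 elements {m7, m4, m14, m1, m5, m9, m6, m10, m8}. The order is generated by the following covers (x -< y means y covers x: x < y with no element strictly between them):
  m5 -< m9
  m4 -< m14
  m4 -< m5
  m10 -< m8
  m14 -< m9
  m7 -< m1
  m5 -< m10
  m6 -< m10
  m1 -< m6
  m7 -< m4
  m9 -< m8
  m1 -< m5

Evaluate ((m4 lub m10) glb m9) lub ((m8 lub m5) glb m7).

m5

m4 ∨ m10 = m10
m10 ∧ m9 = m5
m8 ∨ m5 = m8
m8 ∧ m7 = m7
m5 ∨ m7 = m5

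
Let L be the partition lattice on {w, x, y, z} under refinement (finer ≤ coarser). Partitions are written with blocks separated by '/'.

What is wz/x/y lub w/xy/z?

Common upper bounds of {wz/x/y, w/xy/z}: wxyz, wz/xy.
The least among these is wz/xy.

wz/xy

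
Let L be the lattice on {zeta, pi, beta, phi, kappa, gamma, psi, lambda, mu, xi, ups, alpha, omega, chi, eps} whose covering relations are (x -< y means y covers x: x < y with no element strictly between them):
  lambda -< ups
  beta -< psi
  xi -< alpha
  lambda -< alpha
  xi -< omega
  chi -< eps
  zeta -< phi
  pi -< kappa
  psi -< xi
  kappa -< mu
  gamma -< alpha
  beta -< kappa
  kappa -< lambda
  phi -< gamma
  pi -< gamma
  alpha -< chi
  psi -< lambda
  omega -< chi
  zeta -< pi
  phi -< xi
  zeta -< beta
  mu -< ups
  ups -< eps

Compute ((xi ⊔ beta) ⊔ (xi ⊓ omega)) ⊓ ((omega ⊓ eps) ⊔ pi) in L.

xi ∨ beta = xi
xi ∧ omega = xi
xi ∨ xi = xi
omega ∧ eps = omega
omega ∨ pi = chi
xi ∧ chi = xi

xi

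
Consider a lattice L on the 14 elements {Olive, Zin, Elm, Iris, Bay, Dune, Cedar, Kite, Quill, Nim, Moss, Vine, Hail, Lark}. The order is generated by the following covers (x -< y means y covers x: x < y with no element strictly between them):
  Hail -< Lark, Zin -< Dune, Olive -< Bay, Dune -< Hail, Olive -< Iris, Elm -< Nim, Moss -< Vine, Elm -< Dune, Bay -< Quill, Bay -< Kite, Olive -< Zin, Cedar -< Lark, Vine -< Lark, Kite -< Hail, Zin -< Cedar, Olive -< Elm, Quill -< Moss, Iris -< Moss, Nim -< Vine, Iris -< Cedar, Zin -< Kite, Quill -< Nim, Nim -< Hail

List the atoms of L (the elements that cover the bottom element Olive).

The atoms are exactly the elements that cover Olive: Bay, Elm, Iris, Zin.

Bay, Elm, Iris, Zin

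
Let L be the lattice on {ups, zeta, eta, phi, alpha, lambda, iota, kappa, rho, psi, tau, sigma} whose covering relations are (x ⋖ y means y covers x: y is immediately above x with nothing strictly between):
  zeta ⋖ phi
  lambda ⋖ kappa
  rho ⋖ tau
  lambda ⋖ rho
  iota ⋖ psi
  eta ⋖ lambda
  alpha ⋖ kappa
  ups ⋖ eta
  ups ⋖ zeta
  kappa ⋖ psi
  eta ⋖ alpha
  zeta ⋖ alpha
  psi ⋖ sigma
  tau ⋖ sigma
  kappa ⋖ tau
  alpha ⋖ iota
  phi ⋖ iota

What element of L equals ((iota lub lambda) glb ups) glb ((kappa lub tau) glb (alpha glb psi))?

iota ∨ lambda = psi
psi ∧ ups = ups
kappa ∨ tau = tau
alpha ∧ psi = alpha
tau ∧ alpha = alpha
ups ∧ alpha = ups

ups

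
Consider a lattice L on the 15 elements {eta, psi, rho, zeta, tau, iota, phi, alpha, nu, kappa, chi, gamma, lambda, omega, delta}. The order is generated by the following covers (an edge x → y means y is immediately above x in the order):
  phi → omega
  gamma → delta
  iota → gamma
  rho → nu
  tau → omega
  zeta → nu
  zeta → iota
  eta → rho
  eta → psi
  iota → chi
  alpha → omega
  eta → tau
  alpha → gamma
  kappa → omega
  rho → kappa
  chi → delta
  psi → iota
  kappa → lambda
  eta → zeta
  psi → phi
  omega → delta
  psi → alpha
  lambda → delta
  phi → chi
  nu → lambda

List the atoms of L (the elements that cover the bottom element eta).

The atoms are exactly the elements that cover eta: psi, rho, tau, zeta.

psi, rho, tau, zeta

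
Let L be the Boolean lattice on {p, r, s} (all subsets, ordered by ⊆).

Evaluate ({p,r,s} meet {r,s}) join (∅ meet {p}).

{r,s}

{p,r,s} ∧ {r,s} = {r,s}
∅ ∧ {p} = ∅
{r,s} ∨ ∅ = {r,s}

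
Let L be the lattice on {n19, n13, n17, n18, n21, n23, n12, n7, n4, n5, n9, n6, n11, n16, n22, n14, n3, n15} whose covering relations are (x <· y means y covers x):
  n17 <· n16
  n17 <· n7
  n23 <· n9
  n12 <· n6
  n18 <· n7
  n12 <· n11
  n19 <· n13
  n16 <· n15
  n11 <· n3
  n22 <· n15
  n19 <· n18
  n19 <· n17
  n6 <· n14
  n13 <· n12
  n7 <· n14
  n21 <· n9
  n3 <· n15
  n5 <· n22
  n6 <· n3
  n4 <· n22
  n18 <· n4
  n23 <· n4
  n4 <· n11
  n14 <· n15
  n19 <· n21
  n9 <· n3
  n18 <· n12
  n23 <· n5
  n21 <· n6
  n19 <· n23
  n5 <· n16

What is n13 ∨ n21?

Common upper bounds of {n13, n21}: n14, n15, n3, n6.
The least among these is n6.

n6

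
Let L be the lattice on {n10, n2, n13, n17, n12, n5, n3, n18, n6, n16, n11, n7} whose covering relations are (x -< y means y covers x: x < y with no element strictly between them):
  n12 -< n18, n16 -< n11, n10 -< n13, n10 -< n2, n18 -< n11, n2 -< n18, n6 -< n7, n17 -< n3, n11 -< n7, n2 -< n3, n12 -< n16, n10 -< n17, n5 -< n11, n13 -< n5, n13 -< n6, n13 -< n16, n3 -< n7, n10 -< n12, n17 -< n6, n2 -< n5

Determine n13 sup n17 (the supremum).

n6

Common upper bounds of {n13, n17}: n6, n7.
The least among these is n6.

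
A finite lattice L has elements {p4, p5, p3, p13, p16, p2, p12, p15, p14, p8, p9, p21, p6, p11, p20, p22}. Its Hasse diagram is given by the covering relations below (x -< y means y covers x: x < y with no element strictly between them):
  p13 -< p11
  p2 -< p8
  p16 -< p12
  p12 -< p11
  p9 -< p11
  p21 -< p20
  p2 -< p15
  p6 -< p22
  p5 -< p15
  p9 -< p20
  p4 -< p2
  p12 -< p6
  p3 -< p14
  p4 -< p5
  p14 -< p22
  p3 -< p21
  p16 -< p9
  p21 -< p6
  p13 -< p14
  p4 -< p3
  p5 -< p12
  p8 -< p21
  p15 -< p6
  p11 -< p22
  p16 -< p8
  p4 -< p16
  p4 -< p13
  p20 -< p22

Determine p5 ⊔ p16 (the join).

p12

Common upper bounds of {p5, p16}: p11, p12, p22, p6.
The least among these is p12.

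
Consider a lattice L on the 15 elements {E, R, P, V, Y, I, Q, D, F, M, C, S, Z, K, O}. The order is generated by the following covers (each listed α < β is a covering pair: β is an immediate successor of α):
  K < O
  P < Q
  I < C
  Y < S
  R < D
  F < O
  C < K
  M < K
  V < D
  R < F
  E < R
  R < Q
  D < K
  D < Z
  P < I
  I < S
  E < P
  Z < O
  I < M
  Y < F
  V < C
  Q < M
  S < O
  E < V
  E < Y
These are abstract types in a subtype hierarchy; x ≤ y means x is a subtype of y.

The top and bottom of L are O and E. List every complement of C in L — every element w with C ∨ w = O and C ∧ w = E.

Need w with C ∨ w = O and C ∧ w = E.
Checking each element gives: F, Y.

F, Y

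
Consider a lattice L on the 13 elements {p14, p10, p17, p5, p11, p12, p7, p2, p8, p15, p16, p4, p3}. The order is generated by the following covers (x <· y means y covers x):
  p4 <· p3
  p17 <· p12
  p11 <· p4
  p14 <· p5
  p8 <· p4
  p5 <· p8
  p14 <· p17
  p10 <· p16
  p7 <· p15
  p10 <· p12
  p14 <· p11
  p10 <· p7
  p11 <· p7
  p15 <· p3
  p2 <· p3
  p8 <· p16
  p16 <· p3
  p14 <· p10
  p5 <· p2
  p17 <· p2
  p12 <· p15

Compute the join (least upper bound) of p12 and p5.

Common upper bounds of {p12, p5}: p3.
The least among these is p3.

p3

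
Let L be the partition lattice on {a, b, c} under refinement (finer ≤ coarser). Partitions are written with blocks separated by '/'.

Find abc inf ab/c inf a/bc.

The meet (common refinement) of abc, ab/c, a/bc intersects blocks pairwise, giving a/b/c.

a/b/c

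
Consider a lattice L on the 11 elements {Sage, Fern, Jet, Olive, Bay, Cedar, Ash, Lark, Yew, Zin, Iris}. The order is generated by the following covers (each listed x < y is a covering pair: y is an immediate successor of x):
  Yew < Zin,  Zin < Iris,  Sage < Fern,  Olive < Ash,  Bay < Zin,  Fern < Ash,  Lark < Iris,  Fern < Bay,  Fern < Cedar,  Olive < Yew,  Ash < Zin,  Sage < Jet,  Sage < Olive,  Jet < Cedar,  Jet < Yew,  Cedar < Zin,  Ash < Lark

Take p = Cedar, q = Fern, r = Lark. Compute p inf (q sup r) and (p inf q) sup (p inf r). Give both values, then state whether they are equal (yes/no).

q sup r = Lark, so p inf (q sup r) = Cedar inf Lark = Fern.
p inf q = Fern and p inf r = Fern, so (p inf q) sup (p inf r) = Fern sup Fern = Fern.
Equal: yes.

Fern; Fern; yes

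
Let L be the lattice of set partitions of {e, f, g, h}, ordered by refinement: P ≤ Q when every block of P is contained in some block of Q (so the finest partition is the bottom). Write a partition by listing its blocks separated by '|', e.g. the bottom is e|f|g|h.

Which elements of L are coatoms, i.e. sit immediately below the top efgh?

efg|h, efh|g, ef|gh, egh|f, eg|fh, eh|fg, e|fgh

The coatoms are exactly the elements covered by efgh: efg|h, efh|g, ef|gh, egh|f, eg|fh, eh|fg, e|fgh.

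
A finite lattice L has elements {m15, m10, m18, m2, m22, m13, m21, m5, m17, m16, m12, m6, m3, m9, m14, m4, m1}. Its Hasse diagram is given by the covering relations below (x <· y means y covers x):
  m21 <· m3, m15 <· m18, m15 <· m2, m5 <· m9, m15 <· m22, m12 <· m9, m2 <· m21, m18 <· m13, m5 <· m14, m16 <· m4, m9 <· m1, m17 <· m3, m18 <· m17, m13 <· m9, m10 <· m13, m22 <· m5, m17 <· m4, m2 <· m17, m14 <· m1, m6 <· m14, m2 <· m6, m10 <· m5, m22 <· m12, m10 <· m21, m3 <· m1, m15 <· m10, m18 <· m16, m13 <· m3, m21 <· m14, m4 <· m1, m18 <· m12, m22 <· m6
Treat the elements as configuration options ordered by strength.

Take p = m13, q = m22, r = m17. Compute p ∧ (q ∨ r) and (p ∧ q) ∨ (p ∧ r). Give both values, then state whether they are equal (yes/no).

q ∨ r = m1, so p ∧ (q ∨ r) = m13 ∧ m1 = m13.
p ∧ q = m15 and p ∧ r = m18, so (p ∧ q) ∨ (p ∧ r) = m15 ∨ m18 = m18.
Equal: no.

m13; m18; no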